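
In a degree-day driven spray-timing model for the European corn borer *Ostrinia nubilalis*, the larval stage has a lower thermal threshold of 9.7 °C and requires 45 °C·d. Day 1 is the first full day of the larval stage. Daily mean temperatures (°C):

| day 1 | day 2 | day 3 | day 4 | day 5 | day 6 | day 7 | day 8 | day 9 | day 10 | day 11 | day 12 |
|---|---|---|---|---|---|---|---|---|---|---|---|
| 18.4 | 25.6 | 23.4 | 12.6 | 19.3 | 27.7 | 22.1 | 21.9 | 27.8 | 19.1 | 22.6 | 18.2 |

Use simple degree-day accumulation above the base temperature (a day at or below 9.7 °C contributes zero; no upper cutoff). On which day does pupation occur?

Daily DD above 9.7 °C: 8.7, 15.9, 13.7, 2.9, 9.6, 18.0, 12.4, 12.2, 18.1, 9.4, 12.9, 8.5.
Cumulative: 8.7, 24.6, 38.3, 41.2, 50.8, 68.8, 81.2, 93.4, 111.5, 120.9, 133.8, 142.3.
The total first reaches 45 DD on day 5.

day 5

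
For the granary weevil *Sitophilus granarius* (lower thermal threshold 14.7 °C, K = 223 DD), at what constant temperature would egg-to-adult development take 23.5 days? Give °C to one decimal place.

Required daily accumulation = 223 / 23.5 = 9.489 DD/day.
T = T_base + 9.489 = 14.7 + 9.489 = 24.189 ≈ 24.2 °C.

24.2 °C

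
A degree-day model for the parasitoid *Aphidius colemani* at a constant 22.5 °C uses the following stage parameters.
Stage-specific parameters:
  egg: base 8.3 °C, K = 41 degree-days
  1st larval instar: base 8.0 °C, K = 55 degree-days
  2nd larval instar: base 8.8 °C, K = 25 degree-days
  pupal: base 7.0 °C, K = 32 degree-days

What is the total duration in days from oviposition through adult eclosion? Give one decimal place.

10.6 days

egg: 41 / (22.5 − 8.3) = 41 / 14.2 = 2.887 d.
1st larval instar: 55 / (22.5 − 8.0) = 55 / 14.5 = 3.793 d.
2nd larval instar: 25 / (22.5 − 8.8) = 25 / 13.7 = 1.825 d.
pupal: 32 / (22.5 − 7.0) = 32 / 15.5 = 2.065 d.
Sum = 10.570 ≈ 10.6 days.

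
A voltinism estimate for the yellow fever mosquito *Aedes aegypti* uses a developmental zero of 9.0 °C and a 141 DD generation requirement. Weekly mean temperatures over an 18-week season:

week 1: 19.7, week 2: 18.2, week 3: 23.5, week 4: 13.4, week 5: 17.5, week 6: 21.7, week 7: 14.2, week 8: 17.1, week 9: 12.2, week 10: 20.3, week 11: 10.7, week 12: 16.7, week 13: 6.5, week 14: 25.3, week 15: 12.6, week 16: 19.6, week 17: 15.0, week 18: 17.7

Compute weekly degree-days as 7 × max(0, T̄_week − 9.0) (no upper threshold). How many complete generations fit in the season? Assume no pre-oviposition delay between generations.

Weekly DD (7 × max(0, T̄ − 9.0)): 74.9, 64.4, 101.5, 30.8, 59.5, 88.9, 36.4, 56.7, 22.4, 79.1, 11.9, 53.9, 0.0, 114.1, 25.2, 74.2, 42.0, 60.9.
Season total = 996.8 DD.
Complete generations = ⌊996.8 / 141⌋ = 7.

7 generations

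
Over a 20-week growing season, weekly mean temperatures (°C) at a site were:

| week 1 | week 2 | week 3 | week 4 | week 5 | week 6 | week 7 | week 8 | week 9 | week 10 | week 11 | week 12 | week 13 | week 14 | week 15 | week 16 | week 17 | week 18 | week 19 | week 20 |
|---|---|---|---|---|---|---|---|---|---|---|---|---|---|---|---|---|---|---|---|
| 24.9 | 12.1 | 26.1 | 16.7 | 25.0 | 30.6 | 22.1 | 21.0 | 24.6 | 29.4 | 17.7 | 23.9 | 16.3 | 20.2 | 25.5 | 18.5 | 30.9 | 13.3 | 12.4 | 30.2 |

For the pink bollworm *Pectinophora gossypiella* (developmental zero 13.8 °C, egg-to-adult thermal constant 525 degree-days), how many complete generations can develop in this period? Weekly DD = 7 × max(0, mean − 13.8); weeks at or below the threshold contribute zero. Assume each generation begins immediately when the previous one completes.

2 generations

Weekly DD (7 × max(0, T̄ − 13.8)): 77.7, 0.0, 86.1, 20.3, 78.4, 117.6, 58.1, 50.4, 75.6, 109.2, 27.3, 70.7, 17.5, 44.8, 81.9, 32.9, 119.7, 0.0, 0.0, 114.8.
Season total = 1183.0 DD.
Complete generations = ⌊1183.0 / 525⌋ = 2.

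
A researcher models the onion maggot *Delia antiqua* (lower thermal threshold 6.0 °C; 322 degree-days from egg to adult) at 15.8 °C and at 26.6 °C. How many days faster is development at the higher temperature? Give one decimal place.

At 15.8 °C: 322 / (15.8 − 6.0) = 322 / 9.8 = 32.857 d.
At 26.6 °C: 322 / (26.6 − 6.0) = 322 / 20.6 = 15.631 d.
Difference = |32.857 − 15.631| = 17.226 ≈ 17.2 days.

17.2 days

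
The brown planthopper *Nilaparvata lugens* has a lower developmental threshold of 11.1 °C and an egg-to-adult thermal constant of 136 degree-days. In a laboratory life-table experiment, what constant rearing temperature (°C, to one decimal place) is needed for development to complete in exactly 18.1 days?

Required daily accumulation = 136 / 18.1 = 7.514 DD/day.
T = T_base + 7.514 = 11.1 + 7.514 = 18.614 ≈ 18.6 °C.

18.6 °C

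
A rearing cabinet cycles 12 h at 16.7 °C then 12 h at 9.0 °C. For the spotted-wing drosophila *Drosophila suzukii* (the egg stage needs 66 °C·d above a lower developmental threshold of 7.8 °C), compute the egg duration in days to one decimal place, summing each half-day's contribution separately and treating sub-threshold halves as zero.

Day half: max(0, 16.7 − 7.8) × 0.5 = 8.9 × 0.5 = 4.45 DD.
Night half: max(0, 9.0 − 7.8) × 0.5 = 1.2 × 0.5 = 0.60 DD.
Per 24 h: 5.05 DD/day.
Duration = 66 / 5.05 = 13.069 ≈ 13.1 days.

13.1 days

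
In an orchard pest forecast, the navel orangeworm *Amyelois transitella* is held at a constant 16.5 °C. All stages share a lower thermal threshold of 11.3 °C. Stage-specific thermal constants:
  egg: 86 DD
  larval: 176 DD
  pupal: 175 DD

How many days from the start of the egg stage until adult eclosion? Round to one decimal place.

84.0 days

Daily accumulation at 16.5 °C = 16.5 − 11.3 = 5.2 DD/day.
Total K = 86 + 176 + 175 = 437 DD.
Total duration = 437 / 5.2 = 84.038 ≈ 84.0 days.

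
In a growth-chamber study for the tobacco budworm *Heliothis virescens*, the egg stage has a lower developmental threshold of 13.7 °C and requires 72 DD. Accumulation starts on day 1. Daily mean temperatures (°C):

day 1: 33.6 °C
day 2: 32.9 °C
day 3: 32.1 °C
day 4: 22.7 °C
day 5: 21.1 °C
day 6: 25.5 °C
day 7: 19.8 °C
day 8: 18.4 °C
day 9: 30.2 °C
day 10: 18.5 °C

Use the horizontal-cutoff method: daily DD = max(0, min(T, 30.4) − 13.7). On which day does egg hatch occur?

Daily DD above 13.7 °C (capped at 16.7): 16.7, 16.7, 16.7, 9.0, 7.4, 11.8, 6.1, 4.7, 16.5, 4.8.
Cumulative: 16.7, 33.4, 50.1, 59.1, 66.5, 78.3, 84.4, 89.1, 105.6, 110.4.
The total first reaches 72 DD on day 6.

day 6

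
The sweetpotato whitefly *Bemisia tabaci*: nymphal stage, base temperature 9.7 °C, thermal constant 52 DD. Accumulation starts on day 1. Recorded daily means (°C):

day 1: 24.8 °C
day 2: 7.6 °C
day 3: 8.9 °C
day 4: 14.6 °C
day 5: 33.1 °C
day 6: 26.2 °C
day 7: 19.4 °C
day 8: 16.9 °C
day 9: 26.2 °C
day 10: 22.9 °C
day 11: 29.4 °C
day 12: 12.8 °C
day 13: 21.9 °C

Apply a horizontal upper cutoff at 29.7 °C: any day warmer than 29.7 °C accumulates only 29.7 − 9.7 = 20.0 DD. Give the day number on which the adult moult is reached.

day 6

Daily DD above 9.7 °C (capped at 20.0): 15.1, 0.0, 0.0, 4.9, 20.0, 16.5, 9.7, 7.2, 16.5, 13.2, 19.7, 3.1, 12.2.
Cumulative: 15.1, 15.1, 15.1, 20.0, 40.0, 56.5, 66.2, 73.4, 89.9, 103.1, 122.8, 125.9, 138.1.
The total first reaches 52 DD on day 6.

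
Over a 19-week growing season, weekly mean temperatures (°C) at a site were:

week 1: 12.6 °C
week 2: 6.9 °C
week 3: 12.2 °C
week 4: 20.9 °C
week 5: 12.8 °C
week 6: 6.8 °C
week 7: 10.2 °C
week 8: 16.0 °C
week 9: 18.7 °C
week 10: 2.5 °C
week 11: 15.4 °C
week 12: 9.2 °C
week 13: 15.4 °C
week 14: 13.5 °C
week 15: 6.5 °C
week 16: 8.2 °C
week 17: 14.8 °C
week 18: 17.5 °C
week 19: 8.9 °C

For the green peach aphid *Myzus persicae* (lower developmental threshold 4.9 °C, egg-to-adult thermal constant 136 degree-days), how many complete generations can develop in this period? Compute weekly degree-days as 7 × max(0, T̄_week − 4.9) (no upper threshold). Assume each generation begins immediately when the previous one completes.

Weekly DD (7 × max(0, T̄ − 4.9)): 53.9, 14.0, 51.1, 112.0, 55.3, 13.3, 37.1, 77.7, 96.6, 0.0, 73.5, 30.1, 73.5, 60.2, 11.2, 23.1, 69.3, 88.2, 28.0.
Season total = 968.1 DD.
Complete generations = ⌊968.1 / 136⌋ = 7.

7 generations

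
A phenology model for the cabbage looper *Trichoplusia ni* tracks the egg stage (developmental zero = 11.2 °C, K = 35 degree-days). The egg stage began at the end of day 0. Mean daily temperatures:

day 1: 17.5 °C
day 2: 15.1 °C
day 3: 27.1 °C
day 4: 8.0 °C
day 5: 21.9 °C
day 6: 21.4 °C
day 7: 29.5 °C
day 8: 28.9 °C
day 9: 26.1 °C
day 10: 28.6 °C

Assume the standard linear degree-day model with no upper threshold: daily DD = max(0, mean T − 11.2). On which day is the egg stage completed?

day 5

Daily DD above 11.2 °C: 6.3, 3.9, 15.9, 0.0, 10.7, 10.2, 18.3, 17.7, 14.9, 17.4.
Cumulative: 6.3, 10.2, 26.1, 26.1, 36.8, 47.0, 65.3, 83.0, 97.9, 115.3.
The total first reaches 35 DD on day 5.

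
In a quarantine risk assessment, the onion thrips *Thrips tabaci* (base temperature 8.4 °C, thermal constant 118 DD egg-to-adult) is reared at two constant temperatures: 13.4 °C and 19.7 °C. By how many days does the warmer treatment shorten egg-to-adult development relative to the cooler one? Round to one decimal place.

13.2 days

At 13.4 °C: 118 / (13.4 − 8.4) = 118 / 5.0 = 23.600 d.
At 19.7 °C: 118 / (19.7 − 8.4) = 118 / 11.3 = 10.442 d.
Difference = |23.600 − 10.442| = 13.158 ≈ 13.2 days.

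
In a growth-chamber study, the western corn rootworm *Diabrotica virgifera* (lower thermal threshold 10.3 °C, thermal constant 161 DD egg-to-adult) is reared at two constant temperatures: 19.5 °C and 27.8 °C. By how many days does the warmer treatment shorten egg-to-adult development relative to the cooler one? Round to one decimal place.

At 19.5 °C: 161 / (19.5 − 10.3) = 161 / 9.2 = 17.500 d.
At 27.8 °C: 161 / (27.8 − 10.3) = 161 / 17.5 = 9.200 d.
Difference = |17.500 − 9.200| = 8.300 ≈ 8.3 days.

8.3 days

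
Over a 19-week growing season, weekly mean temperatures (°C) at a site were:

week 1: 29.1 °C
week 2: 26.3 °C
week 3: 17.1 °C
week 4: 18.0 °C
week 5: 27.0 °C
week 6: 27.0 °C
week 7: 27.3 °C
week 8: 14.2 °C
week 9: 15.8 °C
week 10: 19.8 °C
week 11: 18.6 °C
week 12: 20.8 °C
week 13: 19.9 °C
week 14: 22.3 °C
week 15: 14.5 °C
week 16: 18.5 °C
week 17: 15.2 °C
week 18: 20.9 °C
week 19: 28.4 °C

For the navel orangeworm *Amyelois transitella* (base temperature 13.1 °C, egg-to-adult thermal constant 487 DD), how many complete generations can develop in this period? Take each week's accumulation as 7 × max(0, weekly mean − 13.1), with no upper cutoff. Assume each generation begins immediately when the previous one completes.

Weekly DD (7 × max(0, T̄ − 13.1)): 112.0, 92.4, 28.0, 34.3, 97.3, 97.3, 99.4, 7.7, 18.9, 46.9, 38.5, 53.9, 47.6, 64.4, 9.8, 37.8, 14.7, 54.6, 107.1.
Season total = 1062.6 DD.
Complete generations = ⌊1062.6 / 487⌋ = 2.

2 generations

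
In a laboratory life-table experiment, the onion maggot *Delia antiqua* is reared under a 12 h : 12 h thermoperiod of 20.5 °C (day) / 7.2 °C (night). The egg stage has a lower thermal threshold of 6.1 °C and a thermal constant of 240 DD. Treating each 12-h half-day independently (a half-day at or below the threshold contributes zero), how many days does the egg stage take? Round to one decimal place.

31.0 days

Day half: max(0, 20.5 − 6.1) × 0.5 = 14.4 × 0.5 = 7.20 DD.
Night half: max(0, 7.2 − 6.1) × 0.5 = 1.1 × 0.5 = 0.55 DD.
Per 24 h: 7.75 DD/day.
Duration = 240 / 7.75 = 30.968 ≈ 31.0 days.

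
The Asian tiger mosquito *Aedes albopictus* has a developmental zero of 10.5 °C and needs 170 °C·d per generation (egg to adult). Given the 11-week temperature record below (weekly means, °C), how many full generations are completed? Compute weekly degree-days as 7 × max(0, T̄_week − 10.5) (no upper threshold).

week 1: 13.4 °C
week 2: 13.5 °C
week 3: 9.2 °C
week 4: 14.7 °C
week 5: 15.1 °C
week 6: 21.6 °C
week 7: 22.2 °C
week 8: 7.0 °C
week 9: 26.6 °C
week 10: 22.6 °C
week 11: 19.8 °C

3 generations

Weekly DD (7 × max(0, T̄ − 10.5)): 20.3, 21.0, 0.0, 29.4, 32.2, 77.7, 81.9, 0.0, 112.7, 84.7, 65.1.
Season total = 525.0 DD.
Complete generations = ⌊525.0 / 170⌋ = 3.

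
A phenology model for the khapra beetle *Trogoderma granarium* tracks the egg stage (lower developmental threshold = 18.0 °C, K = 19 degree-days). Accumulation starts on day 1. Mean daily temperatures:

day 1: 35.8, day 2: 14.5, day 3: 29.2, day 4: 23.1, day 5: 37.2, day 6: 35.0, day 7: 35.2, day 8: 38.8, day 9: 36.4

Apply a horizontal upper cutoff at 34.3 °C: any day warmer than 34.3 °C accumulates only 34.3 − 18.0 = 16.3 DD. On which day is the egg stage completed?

Daily DD above 18.0 °C (capped at 16.3): 16.3, 0.0, 11.2, 5.1, 16.3, 16.3, 16.3, 16.3, 16.3.
Cumulative: 16.3, 16.3, 27.5, 32.6, 48.9, 65.2, 81.5, 97.8, 114.1.
The total first reaches 19 DD on day 3.

day 3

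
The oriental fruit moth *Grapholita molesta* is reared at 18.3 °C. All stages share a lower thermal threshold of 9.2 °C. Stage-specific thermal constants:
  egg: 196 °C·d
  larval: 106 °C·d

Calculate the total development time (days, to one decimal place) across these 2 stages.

Daily accumulation at 18.3 °C = 18.3 − 9.2 = 9.1 DD/day.
Total K = 196 + 106 = 302 DD.
Total duration = 302 / 9.1 = 33.187 ≈ 33.2 days.

33.2 days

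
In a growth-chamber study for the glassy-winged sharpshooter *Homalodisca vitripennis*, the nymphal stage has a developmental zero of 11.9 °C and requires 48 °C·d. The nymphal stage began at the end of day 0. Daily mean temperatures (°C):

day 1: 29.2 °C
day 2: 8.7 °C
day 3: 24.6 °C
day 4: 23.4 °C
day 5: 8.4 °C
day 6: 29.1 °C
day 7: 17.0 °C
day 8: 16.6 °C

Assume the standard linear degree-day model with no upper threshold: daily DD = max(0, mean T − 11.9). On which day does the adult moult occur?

Daily DD above 11.9 °C: 17.3, 0.0, 12.7, 11.5, 0.0, 17.2, 5.1, 4.7.
Cumulative: 17.3, 17.3, 30.0, 41.5, 41.5, 58.7, 63.8, 68.5.
The total first reaches 48 DD on day 6.

day 6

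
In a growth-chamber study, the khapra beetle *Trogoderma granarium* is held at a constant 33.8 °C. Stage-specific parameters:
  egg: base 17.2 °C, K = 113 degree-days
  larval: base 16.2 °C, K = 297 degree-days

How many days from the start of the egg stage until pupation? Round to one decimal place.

23.7 days

egg: 113 / (33.8 − 17.2) = 113 / 16.6 = 6.807 d.
larval: 297 / (33.8 − 16.2) = 297 / 17.6 = 16.875 d.
Sum = 23.682 ≈ 23.7 days.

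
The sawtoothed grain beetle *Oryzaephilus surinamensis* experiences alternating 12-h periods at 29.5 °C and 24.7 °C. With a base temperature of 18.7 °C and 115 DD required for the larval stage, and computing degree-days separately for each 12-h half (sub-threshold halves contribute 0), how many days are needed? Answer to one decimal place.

13.7 days

Day half: max(0, 29.5 − 18.7) × 0.5 = 10.8 × 0.5 = 5.40 DD.
Night half: max(0, 24.7 − 18.7) × 0.5 = 6.0 × 0.5 = 3.00 DD.
Per 24 h: 8.40 DD/day.
Duration = 115 / 8.40 = 13.690 ≈ 13.7 days.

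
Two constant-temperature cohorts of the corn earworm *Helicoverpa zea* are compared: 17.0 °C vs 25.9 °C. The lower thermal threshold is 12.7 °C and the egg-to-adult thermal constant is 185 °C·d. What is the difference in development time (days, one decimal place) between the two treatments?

29.0 days

At 17.0 °C: 185 / (17.0 − 12.7) = 185 / 4.3 = 43.023 d.
At 25.9 °C: 185 / (25.9 − 12.7) = 185 / 13.2 = 14.015 d.
Difference = |43.023 − 14.015| = 29.008 ≈ 29.0 days.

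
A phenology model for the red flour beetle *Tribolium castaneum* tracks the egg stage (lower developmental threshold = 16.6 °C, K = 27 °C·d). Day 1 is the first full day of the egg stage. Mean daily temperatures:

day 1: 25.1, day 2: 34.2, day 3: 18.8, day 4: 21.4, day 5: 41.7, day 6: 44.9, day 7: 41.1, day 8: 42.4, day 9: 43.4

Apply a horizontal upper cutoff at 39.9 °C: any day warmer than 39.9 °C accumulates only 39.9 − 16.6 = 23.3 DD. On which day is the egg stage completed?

Daily DD above 16.6 °C (capped at 23.3): 8.5, 17.6, 2.2, 4.8, 23.3, 23.3, 23.3, 23.3, 23.3.
Cumulative: 8.5, 26.1, 28.3, 33.1, 56.4, 79.7, 103.0, 126.3, 149.6.
The total first reaches 27 DD on day 3.

day 3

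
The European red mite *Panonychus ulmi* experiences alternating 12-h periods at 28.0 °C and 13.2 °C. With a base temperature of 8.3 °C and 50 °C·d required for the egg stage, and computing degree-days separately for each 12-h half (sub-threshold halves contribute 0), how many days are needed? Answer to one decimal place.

Day half: max(0, 28.0 − 8.3) × 0.5 = 19.7 × 0.5 = 9.85 DD.
Night half: max(0, 13.2 − 8.3) × 0.5 = 4.9 × 0.5 = 2.45 DD.
Per 24 h: 12.30 DD/day.
Duration = 50 / 12.30 = 4.065 ≈ 4.1 days.

4.1 days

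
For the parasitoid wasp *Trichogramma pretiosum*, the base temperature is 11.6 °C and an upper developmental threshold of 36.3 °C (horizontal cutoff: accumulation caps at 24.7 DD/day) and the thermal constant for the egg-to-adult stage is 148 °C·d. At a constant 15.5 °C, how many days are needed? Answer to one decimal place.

Daily accumulation = 15.5 − 11.6 = 3.9 DD/day.
Duration = 148 / 3.9 = 37.949 ≈ 37.9 days.

37.9 days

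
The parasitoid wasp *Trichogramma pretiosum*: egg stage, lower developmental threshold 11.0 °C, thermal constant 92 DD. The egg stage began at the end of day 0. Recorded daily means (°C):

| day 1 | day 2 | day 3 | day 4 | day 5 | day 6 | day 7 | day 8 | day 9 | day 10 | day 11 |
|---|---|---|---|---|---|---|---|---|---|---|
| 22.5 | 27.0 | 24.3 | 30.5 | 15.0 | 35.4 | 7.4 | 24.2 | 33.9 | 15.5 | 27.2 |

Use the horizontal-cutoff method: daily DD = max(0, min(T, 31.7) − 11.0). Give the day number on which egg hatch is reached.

Daily DD above 11.0 °C (capped at 20.7): 11.5, 16.0, 13.3, 19.5, 4.0, 20.7, 0.0, 13.2, 20.7, 4.5, 16.2.
Cumulative: 11.5, 27.5, 40.8, 60.3, 64.3, 85.0, 85.0, 98.2, 118.9, 123.4, 139.6.
The total first reaches 92 DD on day 8.

day 8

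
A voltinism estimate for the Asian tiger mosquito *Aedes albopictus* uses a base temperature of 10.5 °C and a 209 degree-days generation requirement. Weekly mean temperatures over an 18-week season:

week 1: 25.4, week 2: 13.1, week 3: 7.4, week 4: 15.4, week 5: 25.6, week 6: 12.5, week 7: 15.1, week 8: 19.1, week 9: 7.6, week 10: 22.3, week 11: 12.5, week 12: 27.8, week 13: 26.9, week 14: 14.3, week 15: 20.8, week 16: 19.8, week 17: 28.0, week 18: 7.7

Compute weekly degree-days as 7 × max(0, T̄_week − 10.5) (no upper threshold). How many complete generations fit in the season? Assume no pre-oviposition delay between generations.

4 generations

Weekly DD (7 × max(0, T̄ − 10.5)): 104.3, 18.2, 0.0, 34.3, 105.7, 14.0, 32.2, 60.2, 0.0, 82.6, 14.0, 121.1, 114.8, 26.6, 72.1, 65.1, 122.5, 0.0.
Season total = 987.7 DD.
Complete generations = ⌊987.7 / 209⌋ = 4.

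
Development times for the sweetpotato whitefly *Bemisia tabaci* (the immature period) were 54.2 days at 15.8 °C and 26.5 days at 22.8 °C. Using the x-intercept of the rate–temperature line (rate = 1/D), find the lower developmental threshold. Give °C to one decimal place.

Under the model K = D·(T − T_b), so D₁·(T₁ − T_b) = D₂·(T₂ − T_b).
54.2·(15.8 − T_b) = 26.5·(22.8 − T_b)
T_b = (54.2·15.8 − 26.5·22.8) / (54.2 − 26.5) = 252.16 / 27.7 = 9.103 °C ≈ 9.1 °C.

9.1 °C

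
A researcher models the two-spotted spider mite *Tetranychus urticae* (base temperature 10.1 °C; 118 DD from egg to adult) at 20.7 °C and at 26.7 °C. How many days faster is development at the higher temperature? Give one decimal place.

At 20.7 °C: 118 / (20.7 − 10.1) = 118 / 10.6 = 11.132 d.
At 26.7 °C: 118 / (26.7 − 10.1) = 118 / 16.6 = 7.108 d.
Difference = |11.132 − 7.108| = 4.024 ≈ 4.0 days.

4.0 days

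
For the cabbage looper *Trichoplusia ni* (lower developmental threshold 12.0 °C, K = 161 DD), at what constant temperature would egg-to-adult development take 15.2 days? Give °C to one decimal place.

22.6 °C

Required daily accumulation = 161 / 15.2 = 10.592 DD/day.
T = T_base + 10.592 = 12.0 + 10.592 = 22.592 ≈ 22.6 °C.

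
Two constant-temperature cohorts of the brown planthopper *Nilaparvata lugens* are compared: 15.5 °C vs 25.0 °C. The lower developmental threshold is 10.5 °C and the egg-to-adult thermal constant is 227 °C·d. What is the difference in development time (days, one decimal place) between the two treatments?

29.7 days

At 15.5 °C: 227 / (15.5 − 10.5) = 227 / 5.0 = 45.400 d.
At 25.0 °C: 227 / (25.0 − 10.5) = 227 / 14.5 = 15.655 d.
Difference = |45.400 − 15.655| = 29.745 ≈ 29.7 days.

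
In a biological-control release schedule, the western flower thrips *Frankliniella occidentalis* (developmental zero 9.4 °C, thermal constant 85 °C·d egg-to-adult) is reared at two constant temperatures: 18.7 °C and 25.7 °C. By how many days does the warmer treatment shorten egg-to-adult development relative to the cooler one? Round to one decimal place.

At 18.7 °C: 85 / (18.7 − 9.4) = 85 / 9.3 = 9.140 d.
At 25.7 °C: 85 / (25.7 − 9.4) = 85 / 16.3 = 5.215 d.
Difference = |9.140 − 5.215| = 3.925 ≈ 3.9 days.

3.9 days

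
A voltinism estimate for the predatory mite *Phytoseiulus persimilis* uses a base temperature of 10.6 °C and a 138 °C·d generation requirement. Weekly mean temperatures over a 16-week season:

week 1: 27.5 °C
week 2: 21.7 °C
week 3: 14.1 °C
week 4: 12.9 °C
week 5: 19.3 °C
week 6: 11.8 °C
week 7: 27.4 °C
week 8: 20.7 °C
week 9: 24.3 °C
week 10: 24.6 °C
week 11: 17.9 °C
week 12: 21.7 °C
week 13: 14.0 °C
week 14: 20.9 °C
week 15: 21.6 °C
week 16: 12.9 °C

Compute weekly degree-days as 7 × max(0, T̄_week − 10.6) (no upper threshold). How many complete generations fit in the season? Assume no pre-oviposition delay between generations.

7 generations

Weekly DD (7 × max(0, T̄ − 10.6)): 118.3, 77.7, 24.5, 16.1, 60.9, 8.4, 117.6, 70.7, 95.9, 98.0, 51.1, 77.7, 23.8, 72.1, 77.0, 16.1.
Season total = 1005.9 DD.
Complete generations = ⌊1005.9 / 138⌋ = 7.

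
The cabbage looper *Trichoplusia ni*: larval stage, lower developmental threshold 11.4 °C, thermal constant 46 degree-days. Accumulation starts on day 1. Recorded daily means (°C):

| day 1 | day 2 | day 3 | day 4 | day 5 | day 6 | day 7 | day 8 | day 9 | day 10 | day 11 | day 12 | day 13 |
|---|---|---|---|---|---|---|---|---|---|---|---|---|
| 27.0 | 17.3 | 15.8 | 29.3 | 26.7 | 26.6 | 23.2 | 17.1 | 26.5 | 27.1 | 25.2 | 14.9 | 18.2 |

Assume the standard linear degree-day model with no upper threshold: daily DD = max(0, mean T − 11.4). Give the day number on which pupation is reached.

Daily DD above 11.4 °C: 15.6, 5.9, 4.4, 17.9, 15.3, 15.2, 11.8, 5.7, 15.1, 15.7, 13.8, 3.5, 6.8.
Cumulative: 15.6, 21.5, 25.9, 43.8, 59.1, 74.3, 86.1, 91.8, 106.9, 122.6, 136.4, 139.9, 146.7.
The total first reaches 46 DD on day 5.

day 5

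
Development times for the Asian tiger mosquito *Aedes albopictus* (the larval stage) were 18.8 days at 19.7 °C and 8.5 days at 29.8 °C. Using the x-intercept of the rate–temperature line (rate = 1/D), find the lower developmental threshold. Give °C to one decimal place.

11.4 °C

Equal thermal constants: D₁(T₁ − T_b) = D₂(T₂ − T_b).
18.8·(19.7 − T_b) = 8.5·(29.8 − T_b)
T_b = (18.8·19.7 − 8.5·29.8) / (18.8 − 8.5) = 117.06 / 10.3 = 11.365 °C ≈ 11.4 °C.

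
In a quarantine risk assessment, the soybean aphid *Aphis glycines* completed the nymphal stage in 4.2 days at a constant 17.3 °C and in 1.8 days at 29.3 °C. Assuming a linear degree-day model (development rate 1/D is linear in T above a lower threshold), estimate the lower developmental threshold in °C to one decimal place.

Under the model K = D·(T − T_b), so D₁·(T₁ − T_b) = D₂·(T₂ − T_b).
4.2·(17.3 − T_b) = 1.8·(29.3 − T_b)
T_b = (4.2·17.3 − 1.8·29.3) / (4.2 − 1.8) = 19.92 / 2.4 = 8.300 °C ≈ 8.3 °C.

8.3 °C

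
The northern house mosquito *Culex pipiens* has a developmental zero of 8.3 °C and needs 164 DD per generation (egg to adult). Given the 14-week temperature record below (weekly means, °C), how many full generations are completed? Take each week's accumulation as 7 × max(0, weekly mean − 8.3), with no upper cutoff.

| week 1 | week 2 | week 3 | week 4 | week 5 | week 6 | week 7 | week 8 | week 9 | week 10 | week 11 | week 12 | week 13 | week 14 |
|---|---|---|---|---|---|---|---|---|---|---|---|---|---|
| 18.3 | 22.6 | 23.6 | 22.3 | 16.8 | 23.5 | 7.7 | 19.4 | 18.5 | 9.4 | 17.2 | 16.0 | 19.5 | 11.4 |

5 generations

Weekly DD (7 × max(0, T̄ − 8.3)): 70.0, 100.1, 107.1, 98.0, 59.5, 106.4, 0.0, 77.7, 71.4, 7.7, 62.3, 53.9, 78.4, 21.7.
Season total = 914.2 DD.
Complete generations = ⌊914.2 / 164⌋ = 5.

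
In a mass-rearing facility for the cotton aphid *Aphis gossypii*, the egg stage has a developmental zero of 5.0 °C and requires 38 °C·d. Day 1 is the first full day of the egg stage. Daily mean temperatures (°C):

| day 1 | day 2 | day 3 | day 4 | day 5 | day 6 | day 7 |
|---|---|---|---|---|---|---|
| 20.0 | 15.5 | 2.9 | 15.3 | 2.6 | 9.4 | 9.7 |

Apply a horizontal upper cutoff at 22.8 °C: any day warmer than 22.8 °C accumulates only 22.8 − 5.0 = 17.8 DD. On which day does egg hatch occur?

day 6

Daily DD above 5.0 °C (capped at 17.8): 15.0, 10.5, 0.0, 10.3, 0.0, 4.4, 4.7.
Cumulative: 15.0, 25.5, 25.5, 35.8, 35.8, 40.2, 44.9.
The total first reaches 38 DD on day 6.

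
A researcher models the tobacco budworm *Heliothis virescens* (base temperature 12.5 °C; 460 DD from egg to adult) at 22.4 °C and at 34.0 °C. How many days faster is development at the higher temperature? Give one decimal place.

25.1 days

At 22.4 °C: 460 / (22.4 − 12.5) = 460 / 9.9 = 46.465 d.
At 34.0 °C: 460 / (34.0 − 12.5) = 460 / 21.5 = 21.395 d.
Difference = |46.465 − 21.395| = 25.069 ≈ 25.1 days.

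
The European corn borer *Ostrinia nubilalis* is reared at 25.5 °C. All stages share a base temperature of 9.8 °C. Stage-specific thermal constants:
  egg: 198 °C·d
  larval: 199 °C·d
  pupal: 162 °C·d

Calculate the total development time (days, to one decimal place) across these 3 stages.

Daily accumulation at 25.5 °C = 25.5 − 9.8 = 15.7 DD/day.
Total K = 198 + 199 + 162 = 559 DD.
Total duration = 559 / 15.7 = 35.605 ≈ 35.6 days.

35.6 days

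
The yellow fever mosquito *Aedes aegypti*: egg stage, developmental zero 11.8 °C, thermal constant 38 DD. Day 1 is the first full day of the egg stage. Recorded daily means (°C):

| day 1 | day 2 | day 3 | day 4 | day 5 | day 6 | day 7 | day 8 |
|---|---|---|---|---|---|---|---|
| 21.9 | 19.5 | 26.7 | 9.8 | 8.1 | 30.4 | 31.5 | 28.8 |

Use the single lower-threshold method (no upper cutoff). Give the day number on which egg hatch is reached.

Daily DD above 11.8 °C: 10.1, 7.7, 14.9, 0.0, 0.0, 18.6, 19.7, 17.0.
Cumulative: 10.1, 17.8, 32.7, 32.7, 32.7, 51.3, 71.0, 88.0.
The total first reaches 38 DD on day 6.

day 6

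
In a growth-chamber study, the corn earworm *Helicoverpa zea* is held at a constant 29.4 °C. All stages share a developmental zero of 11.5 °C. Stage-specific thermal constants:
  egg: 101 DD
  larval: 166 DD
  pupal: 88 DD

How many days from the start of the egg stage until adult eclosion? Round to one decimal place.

Daily accumulation at 29.4 °C = 29.4 − 11.5 = 17.9 DD/day.
Total K = 101 + 166 + 88 = 355 DD.
Total duration = 355 / 17.9 = 19.832 ≈ 19.8 days.

19.8 days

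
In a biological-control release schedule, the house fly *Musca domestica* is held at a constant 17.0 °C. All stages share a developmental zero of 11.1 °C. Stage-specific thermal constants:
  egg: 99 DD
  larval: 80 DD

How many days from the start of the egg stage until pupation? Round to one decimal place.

Daily accumulation at 17.0 °C = 17.0 − 11.1 = 5.9 DD/day.
Total K = 99 + 80 = 179 DD.
Total duration = 179 / 5.9 = 30.339 ≈ 30.3 days.

30.3 days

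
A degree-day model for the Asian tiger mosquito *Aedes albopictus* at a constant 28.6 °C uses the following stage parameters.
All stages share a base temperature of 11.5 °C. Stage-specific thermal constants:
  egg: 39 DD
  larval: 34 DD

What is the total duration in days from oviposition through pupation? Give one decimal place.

4.3 days

Daily accumulation at 28.6 °C = 28.6 − 11.5 = 17.1 DD/day.
Total K = 39 + 34 = 73 DD.
Total duration = 73 / 17.1 = 4.269 ≈ 4.3 days.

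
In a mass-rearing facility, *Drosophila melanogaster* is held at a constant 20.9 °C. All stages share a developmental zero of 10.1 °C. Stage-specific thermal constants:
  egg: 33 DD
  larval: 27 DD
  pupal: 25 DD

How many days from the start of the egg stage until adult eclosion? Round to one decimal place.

Daily accumulation at 20.9 °C = 20.9 − 10.1 = 10.8 DD/day.
Total K = 33 + 27 + 25 = 85 DD.
Total duration = 85 / 10.8 = 7.870 ≈ 7.9 days.

7.9 days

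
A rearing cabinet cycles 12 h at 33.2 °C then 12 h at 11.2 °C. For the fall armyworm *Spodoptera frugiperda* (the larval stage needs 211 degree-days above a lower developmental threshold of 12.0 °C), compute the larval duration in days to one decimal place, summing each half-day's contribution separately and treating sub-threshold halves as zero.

Day half: max(0, 33.2 − 12.0) × 0.5 = 21.2 × 0.5 = 10.60 DD.
Night half: max(0, 11.2 − 12.0) × 0.5 = 0.0 × 0.5 = 0.00 DD.
Per 24 h: 10.60 DD/day.
Duration = 211 / 10.60 = 19.906 ≈ 19.9 days.

19.9 days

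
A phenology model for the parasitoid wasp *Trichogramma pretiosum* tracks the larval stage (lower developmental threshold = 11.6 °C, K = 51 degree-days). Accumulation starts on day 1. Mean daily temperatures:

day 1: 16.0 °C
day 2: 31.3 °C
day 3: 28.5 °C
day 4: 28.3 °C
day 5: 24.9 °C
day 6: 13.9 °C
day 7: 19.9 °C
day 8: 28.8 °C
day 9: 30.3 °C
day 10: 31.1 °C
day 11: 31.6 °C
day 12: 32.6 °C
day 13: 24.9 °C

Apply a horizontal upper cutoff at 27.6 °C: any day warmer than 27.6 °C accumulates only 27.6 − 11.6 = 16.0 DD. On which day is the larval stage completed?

day 4

Daily DD above 11.6 °C (capped at 16.0): 4.4, 16.0, 16.0, 16.0, 13.3, 2.3, 8.3, 16.0, 16.0, 16.0, 16.0, 16.0, 13.3.
Cumulative: 4.4, 20.4, 36.4, 52.4, 65.7, 68.0, 76.3, 92.3, 108.3, 124.3, 140.3, 156.3, 169.6.
The total first reaches 51 DD on day 4.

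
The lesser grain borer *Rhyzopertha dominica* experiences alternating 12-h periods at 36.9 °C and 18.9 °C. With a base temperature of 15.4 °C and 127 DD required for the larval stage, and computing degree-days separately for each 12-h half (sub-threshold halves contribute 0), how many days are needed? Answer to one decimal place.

10.2 days

Day half: max(0, 36.9 − 15.4) × 0.5 = 21.5 × 0.5 = 10.75 DD.
Night half: max(0, 18.9 − 15.4) × 0.5 = 3.5 × 0.5 = 1.75 DD.
Per 24 h: 12.50 DD/day.
Duration = 127 / 12.50 = 10.160 ≈ 10.2 days.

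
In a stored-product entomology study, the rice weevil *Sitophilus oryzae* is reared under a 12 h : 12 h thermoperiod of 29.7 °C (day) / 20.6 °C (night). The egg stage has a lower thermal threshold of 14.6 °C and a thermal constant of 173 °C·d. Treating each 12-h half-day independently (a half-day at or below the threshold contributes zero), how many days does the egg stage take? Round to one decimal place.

Day half: max(0, 29.7 − 14.6) × 0.5 = 15.1 × 0.5 = 7.55 DD.
Night half: max(0, 20.6 − 14.6) × 0.5 = 6.0 × 0.5 = 3.00 DD.
Per 24 h: 10.55 DD/day.
Duration = 173 / 10.55 = 16.398 ≈ 16.4 days.

16.4 days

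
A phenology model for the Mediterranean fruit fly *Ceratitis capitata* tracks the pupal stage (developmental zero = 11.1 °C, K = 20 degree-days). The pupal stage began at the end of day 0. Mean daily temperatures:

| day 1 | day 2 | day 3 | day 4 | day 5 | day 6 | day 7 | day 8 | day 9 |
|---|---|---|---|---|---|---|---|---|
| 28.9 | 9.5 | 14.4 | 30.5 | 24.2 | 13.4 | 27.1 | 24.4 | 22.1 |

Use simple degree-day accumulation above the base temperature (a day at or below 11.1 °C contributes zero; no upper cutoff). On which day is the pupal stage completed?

Daily DD above 11.1 °C: 17.8, 0.0, 3.3, 19.4, 13.1, 2.3, 16.0, 13.3, 11.0.
Cumulative: 17.8, 17.8, 21.1, 40.5, 53.6, 55.9, 71.9, 85.2, 96.2.
The total first reaches 20 DD on day 3.

day 3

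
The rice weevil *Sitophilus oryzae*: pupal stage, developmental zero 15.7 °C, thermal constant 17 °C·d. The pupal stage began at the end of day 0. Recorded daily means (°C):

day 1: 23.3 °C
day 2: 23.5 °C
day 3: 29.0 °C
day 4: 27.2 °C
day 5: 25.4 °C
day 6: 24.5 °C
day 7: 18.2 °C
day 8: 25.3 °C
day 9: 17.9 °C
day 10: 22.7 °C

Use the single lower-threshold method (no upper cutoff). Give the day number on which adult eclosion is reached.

day 3

Daily DD above 15.7 °C: 7.6, 7.8, 13.3, 11.5, 9.7, 8.8, 2.5, 9.6, 2.2, 7.0.
Cumulative: 7.6, 15.4, 28.7, 40.2, 49.9, 58.7, 61.2, 70.8, 73.0, 80.0.
The total first reaches 17 DD on day 3.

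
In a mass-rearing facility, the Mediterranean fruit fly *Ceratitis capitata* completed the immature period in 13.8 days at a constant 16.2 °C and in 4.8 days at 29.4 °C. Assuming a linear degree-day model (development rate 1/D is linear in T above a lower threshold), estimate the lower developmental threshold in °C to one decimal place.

Equal thermal constants: D₁(T₁ − T_b) = D₂(T₂ − T_b).
13.8·(16.2 − T_b) = 4.8·(29.4 − T_b)
T_b = (13.8·16.2 − 4.8·29.4) / (13.8 − 4.8) = 82.44 / 9.0 = 9.160 °C ≈ 9.2 °C.

9.2 °C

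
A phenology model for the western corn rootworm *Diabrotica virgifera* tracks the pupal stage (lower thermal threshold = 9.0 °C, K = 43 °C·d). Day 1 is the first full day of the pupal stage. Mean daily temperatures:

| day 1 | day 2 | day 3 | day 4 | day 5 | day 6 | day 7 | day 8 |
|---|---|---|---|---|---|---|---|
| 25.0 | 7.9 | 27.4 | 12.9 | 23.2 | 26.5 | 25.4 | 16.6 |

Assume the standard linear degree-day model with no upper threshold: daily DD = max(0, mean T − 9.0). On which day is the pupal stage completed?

day 5

Daily DD above 9.0 °C: 16.0, 0.0, 18.4, 3.9, 14.2, 17.5, 16.4, 7.6.
Cumulative: 16.0, 16.0, 34.4, 38.3, 52.5, 70.0, 86.4, 94.0.
The total first reaches 43 DD on day 5.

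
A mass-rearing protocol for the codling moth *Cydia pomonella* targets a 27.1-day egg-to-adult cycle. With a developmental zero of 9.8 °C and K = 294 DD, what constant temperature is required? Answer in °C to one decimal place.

Required daily accumulation = 294 / 27.1 = 10.849 DD/day.
T = T_base + 10.849 = 9.8 + 10.849 = 20.649 ≈ 20.6 °C.

20.6 °C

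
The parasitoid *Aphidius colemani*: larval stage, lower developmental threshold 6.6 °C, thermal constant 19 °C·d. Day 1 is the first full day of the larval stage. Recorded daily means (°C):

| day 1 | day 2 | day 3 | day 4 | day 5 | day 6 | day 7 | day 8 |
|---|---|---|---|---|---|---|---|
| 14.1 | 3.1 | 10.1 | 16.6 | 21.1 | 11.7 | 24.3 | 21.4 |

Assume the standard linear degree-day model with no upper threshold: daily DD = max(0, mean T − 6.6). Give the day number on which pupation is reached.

Daily DD above 6.6 °C: 7.5, 0.0, 3.5, 10.0, 14.5, 5.1, 17.7, 14.8.
Cumulative: 7.5, 7.5, 11.0, 21.0, 35.5, 40.6, 58.3, 73.1.
The total first reaches 19 DD on day 4.

day 4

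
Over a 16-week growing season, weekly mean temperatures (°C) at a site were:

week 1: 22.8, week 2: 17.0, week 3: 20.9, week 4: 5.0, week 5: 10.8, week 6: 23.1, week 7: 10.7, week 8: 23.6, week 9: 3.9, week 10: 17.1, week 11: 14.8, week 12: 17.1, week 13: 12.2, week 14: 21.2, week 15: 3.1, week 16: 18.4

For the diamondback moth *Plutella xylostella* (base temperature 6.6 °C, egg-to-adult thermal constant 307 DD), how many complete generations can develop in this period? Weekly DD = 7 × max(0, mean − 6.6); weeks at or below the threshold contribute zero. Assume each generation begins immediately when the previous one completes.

3 generations

Weekly DD (7 × max(0, T̄ − 6.6)): 113.4, 72.8, 100.1, 0.0, 29.4, 115.5, 28.7, 119.0, 0.0, 73.5, 57.4, 73.5, 39.2, 102.2, 0.0, 82.6.
Season total = 1007.3 DD.
Complete generations = ⌊1007.3 / 307⌋ = 3.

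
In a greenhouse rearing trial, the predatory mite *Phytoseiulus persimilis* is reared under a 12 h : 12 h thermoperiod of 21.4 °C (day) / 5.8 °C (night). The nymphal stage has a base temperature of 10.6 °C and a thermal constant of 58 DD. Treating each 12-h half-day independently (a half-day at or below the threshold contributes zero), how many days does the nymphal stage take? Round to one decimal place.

10.7 days

Day half: max(0, 21.4 − 10.6) × 0.5 = 10.8 × 0.5 = 5.40 DD.
Night half: max(0, 5.8 − 10.6) × 0.5 = 0.0 × 0.5 = 0.00 DD.
Per 24 h: 5.40 DD/day.
Duration = 58 / 5.40 = 10.741 ≈ 10.7 days.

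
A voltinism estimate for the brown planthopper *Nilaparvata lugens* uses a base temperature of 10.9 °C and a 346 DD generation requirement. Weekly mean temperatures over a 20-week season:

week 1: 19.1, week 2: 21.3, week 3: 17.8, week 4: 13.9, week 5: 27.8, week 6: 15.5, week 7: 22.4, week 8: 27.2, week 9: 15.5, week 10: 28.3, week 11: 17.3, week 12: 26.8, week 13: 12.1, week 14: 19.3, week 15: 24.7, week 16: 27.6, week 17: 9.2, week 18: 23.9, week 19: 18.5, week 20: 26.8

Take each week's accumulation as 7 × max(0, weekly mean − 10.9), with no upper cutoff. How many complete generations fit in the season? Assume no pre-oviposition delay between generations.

4 generations

Weekly DD (7 × max(0, T̄ − 10.9)): 57.4, 72.8, 48.3, 21.0, 118.3, 32.2, 80.5, 114.1, 32.2, 121.8, 44.8, 111.3, 8.4, 58.8, 96.6, 116.9, 0.0, 91.0, 53.2, 111.3.
Season total = 1390.9 DD.
Complete generations = ⌊1390.9 / 346⌋ = 4.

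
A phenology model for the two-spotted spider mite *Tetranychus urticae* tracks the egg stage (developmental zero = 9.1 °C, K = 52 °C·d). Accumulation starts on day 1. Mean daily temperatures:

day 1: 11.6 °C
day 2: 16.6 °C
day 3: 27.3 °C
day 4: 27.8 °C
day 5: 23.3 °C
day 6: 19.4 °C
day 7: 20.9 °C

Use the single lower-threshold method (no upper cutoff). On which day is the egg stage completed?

Daily DD above 9.1 °C: 2.5, 7.5, 18.2, 18.7, 14.2, 10.3, 11.8.
Cumulative: 2.5, 10.0, 28.2, 46.9, 61.1, 71.4, 83.2.
The total first reaches 52 DD on day 5.

day 5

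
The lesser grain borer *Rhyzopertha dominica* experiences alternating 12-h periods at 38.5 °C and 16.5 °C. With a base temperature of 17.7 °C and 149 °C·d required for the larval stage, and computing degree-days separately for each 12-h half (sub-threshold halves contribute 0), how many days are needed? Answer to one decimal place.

Day half: max(0, 38.5 − 17.7) × 0.5 = 20.8 × 0.5 = 10.40 DD.
Night half: max(0, 16.5 − 17.7) × 0.5 = 0.0 × 0.5 = 0.00 DD.
Per 24 h: 10.40 DD/day.
Duration = 149 / 10.40 = 14.327 ≈ 14.3 days.

14.3 days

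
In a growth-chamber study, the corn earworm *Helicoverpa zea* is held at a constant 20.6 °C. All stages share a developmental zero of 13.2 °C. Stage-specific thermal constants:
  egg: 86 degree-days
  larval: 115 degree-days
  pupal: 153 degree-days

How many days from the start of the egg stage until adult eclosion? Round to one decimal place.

47.8 days

Daily accumulation at 20.6 °C = 20.6 − 13.2 = 7.4 DD/day.
Total K = 86 + 115 + 153 = 354 DD.
Total duration = 354 / 7.4 = 47.838 ≈ 47.8 days.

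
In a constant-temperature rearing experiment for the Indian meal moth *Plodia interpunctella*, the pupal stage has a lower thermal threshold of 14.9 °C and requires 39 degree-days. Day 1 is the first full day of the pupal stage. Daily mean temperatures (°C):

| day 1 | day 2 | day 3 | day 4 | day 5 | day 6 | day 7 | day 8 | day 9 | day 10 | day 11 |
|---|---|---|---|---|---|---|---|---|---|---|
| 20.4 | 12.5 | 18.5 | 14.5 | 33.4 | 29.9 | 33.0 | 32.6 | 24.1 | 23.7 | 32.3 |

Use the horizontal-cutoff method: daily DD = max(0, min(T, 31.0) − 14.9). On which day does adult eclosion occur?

Daily DD above 14.9 °C (capped at 16.1): 5.5, 0.0, 3.6, 0.0, 16.1, 15.0, 16.1, 16.1, 9.2, 8.8, 16.1.
Cumulative: 5.5, 5.5, 9.1, 9.1, 25.2, 40.2, 56.3, 72.4, 81.6, 90.4, 106.5.
The total first reaches 39 DD on day 6.

day 6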